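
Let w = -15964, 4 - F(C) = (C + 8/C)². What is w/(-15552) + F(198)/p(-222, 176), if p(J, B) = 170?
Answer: -9183497333/39988080 ≈ -229.66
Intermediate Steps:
F(C) = 4 - (C + 8/C)²
w/(-15552) + F(198)/p(-222, 176) = -15964/(-15552) + (4 - 1*(8 + 198²)²/198²)/170 = -15964*(-1/15552) + (4 - 1*1/39204*(8 + 39204)²)*(1/170) = 3991/3888 + (4 - 1*1/39204*39212²)*(1/170) = 3991/3888 + (4 - 1*1/39204*1537580944)*(1/170) = 3991/3888 + (4 - 384395236/9801)*(1/170) = 3991/3888 - 384356032/9801*1/170 = 3991/3888 - 192178016/833085 = -9183497333/39988080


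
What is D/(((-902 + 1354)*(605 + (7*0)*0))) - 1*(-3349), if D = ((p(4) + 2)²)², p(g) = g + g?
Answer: 45791377/13673 ≈ 3349.0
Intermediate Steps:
p(g) = 2*g
D = 10000 (D = ((2*4 + 2)²)² = ((8 + 2)²)² = (10²)² = 100² = 10000)
D/(((-902 + 1354)*(605 + (7*0)*0))) - 1*(-3349) = 10000/(((-902 + 1354)*(605 + (7*0)*0))) - 1*(-3349) = 10000/((452*(605 + 0*0))) + 3349 = 10000/((452*(605 + 0))) + 3349 = 10000/((452*605)) + 3349 = 10000/273460 + 3349 = 10000*(1/273460) + 3349 = 500/13673 + 3349 = 45791377/13673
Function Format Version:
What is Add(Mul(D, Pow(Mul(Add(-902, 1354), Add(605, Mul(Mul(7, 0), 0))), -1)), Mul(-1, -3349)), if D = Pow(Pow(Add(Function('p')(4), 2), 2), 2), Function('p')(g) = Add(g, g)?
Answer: Rational(45791377, 13673) ≈ 3349.0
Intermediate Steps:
Function('p')(g) = Mul(2, g)
D = 10000 (D = Pow(Pow(Add(Mul(2, 4), 2), 2), 2) = Pow(Pow(Add(8, 2), 2), 2) = Pow(Pow(10, 2), 2) = Pow(100, 2) = 10000)
Add(Mul(D, Pow(Mul(Add(-902, 1354), Add(605, Mul(Mul(7, 0), 0))), -1)), Mul(-1, -3349)) = Add(Mul(10000, Pow(Mul(Add(-902, 1354), Add(605, Mul(Mul(7, 0), 0))), -1)), Mul(-1, -3349)) = Add(Mul(10000, Pow(Mul(452, Add(605, Mul(0, 0))), -1)), 3349) = Add(Mul(10000, Pow(Mul(452, Add(605, 0)), -1)), 3349) = Add(Mul(10000, Pow(Mul(452, 605), -1)), 3349) = Add(Mul(10000, Pow(273460, -1)), 3349) = Add(Mul(10000, Rational(1, 273460)), 3349) = Add(Rational(500, 13673), 3349) = Rational(45791377, 13673)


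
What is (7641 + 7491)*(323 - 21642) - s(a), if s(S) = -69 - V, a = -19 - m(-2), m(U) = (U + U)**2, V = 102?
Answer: -322598937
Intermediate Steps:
m(U) = 4*U**2 (m(U) = (2*U)**2 = 4*U**2)
a = -35 (a = -19 - 4*(-2)**2 = -19 - 4*4 = -19 - 1*16 = -19 - 16 = -35)
s(S) = -171 (s(S) = -69 - 1*102 = -69 - 102 = -171)
(7641 + 7491)*(323 - 21642) - s(a) = (7641 + 7491)*(323 - 21642) - 1*(-171) = 15132*(-21319) + 171 = -322599108 + 171 = -322598937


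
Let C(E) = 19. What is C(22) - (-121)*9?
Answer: 1108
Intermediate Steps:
C(22) - (-121)*9 = 19 - (-121)*9 = 19 - 1*(-1089) = 19 + 1089 = 1108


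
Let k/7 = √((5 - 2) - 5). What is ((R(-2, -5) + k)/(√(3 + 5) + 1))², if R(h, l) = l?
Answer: -657/49 + 80*I/7 + 292*√2/49 - 90*I*√2/7 ≈ -4.9806 - 6.7542*I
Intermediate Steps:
k = 7*I*√2 (k = 7*√((5 - 2) - 5) = 7*√(3 - 5) = 7*√(-2) = 7*(I*√2) = 7*I*√2 ≈ 9.8995*I)
((R(-2, -5) + k)/(√(3 + 5) + 1))² = ((-5 + 7*I*√2)/(√(3 + 5) + 1))² = ((-5 + 7*I*√2)/(√8 + 1))² = ((-5 + 7*I*√2)/(2*√2 + 1))² = ((-5 + 7*I*√2)/(1 + 2*√2))² = (-5 + 7*I*√2)²/(1 + 2*√2)²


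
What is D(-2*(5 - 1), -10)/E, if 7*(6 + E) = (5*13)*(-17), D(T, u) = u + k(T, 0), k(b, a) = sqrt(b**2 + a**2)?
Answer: 14/1147 ≈ 0.012206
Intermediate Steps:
k(b, a) = sqrt(a**2 + b**2)
D(T, u) = u + sqrt(T**2) (D(T, u) = u + sqrt(0**2 + T**2) = u + sqrt(0 + T**2) = u + sqrt(T**2))
E = -1147/7 (E = -6 + ((5*13)*(-17))/7 = -6 + (65*(-17))/7 = -6 + (1/7)*(-1105) = -6 - 1105/7 = -1147/7 ≈ -163.86)
D(-2*(5 - 1), -10)/E = (-10 + sqrt((-2*(5 - 1))**2))/(-1147/7) = (-10 + sqrt((-2*4)**2))*(-7/1147) = (-10 + sqrt((-8)**2))*(-7/1147) = (-10 + sqrt(64))*(-7/1147) = (-10 + 8)*(-7/1147) = -2*(-7/1147) = 14/1147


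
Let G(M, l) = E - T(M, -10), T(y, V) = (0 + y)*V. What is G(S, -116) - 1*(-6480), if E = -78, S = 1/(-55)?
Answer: 70420/11 ≈ 6401.8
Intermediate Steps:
S = -1/55 ≈ -0.018182
T(y, V) = V*y (T(y, V) = y*V = V*y)
G(M, l) = -78 + 10*M (G(M, l) = -78 - (-10)*M = -78 + 10*M)
G(S, -116) - 1*(-6480) = (-78 + 10*(-1/55)) - 1*(-6480) = (-78 - 2/11) + 6480 = -860/11 + 6480 = 70420/11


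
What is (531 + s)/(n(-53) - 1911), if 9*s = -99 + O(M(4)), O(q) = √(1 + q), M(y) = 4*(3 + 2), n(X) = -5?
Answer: -130/479 - √21/17244 ≈ -0.27166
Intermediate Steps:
M(y) = 20 (M(y) = 4*5 = 20)
s = -11 + √21/9 (s = (-99 + √(1 + 20))/9 = (-99 + √21)/9 = -11 + √21/9 ≈ -10.491)
(531 + s)/(n(-53) - 1911) = (531 + (-11 + √21/9))/(-5 - 1911) = (520 + √21/9)/(-1916) = (520 + √21/9)*(-1/1916) = -130/479 - √21/17244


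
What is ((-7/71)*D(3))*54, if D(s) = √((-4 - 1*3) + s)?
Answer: -756*I/71 ≈ -10.648*I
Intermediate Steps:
D(s) = √(-7 + s) (D(s) = √((-4 - 3) + s) = √(-7 + s))
((-7/71)*D(3))*54 = ((-7/71)*√(-7 + 3))*54 = ((-7*1/71)*√(-4))*54 = -14*I/71*54 = -756*I/71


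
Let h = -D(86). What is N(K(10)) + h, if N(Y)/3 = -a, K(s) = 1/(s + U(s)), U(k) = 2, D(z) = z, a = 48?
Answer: -230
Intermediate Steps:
K(s) = 1/(2 + s) (K(s) = 1/(s + 2) = 1/(2 + s))
N(Y) = -144 (N(Y) = 3*(-1*48) = 3*(-48) = -144)
h = -86 (h = -1*86 = -86)
N(K(10)) + h = -144 - 86 = -230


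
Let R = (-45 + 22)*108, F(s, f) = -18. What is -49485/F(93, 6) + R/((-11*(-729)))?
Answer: 1632821/594 ≈ 2748.9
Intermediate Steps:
R = -2484 (R = -23*108 = -2484)
-49485/F(93, 6) + R/((-11*(-729))) = -49485/(-18) - 2484/((-11*(-729))) = -49485*(-1/18) - 2484/8019 = 16495/6 - 2484*1/8019 = 16495/6 - 92/297 = 1632821/594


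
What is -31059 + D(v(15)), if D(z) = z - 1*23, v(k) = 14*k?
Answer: -30872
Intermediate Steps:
D(z) = -23 + z (D(z) = z - 23 = -23 + z)
-31059 + D(v(15)) = -31059 + (-23 + 14*15) = -31059 + (-23 + 210) = -31059 + 187 = -30872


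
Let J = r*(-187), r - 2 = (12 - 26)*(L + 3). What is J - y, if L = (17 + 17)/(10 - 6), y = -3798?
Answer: 33531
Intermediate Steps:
L = 17/2 (L = 34/4 = 34*(1/4) = 17/2 ≈ 8.5000)
r = -159 (r = 2 + (12 - 26)*(17/2 + 3) = 2 - 14*23/2 = 2 - 161 = -159)
J = 29733 (J = -159*(-187) = 29733)
J - y = 29733 - 1*(-3798) = 29733 + 3798 = 33531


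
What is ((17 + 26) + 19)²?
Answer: 3844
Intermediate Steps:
((17 + 26) + 19)² = (43 + 19)² = 62² = 3844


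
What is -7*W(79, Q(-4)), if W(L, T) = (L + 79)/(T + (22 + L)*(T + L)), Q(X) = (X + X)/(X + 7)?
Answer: -158/1101 ≈ -0.14351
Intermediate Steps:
Q(X) = 2*X/(7 + X) (Q(X) = (2*X)/(7 + X) = 2*X/(7 + X))
W(L, T) = (79 + L)/(T + (22 + L)*(L + T))
-7*W(79, Q(-4)) = -7*(79 + 79)/(79² + 22*79 + 23*(2*(-4)/(7 - 4)) + 79*(2*(-4)/(7 - 4))) = -7*158/(6241 + 1738 + 23*(2*(-4)/3) + 79*(2*(-4)/3)) = -7*158/(6241 + 1738 + 23*(2*(-4)*(⅓)) + 79*(2*(-4)*(⅓))) = -7*158/(6241 + 1738 + 23*(-8/3) + 79*(-8/3)) = -7*158/(6241 + 1738 - 184/3 - 632/3) = -7*158/7707 = -158/1101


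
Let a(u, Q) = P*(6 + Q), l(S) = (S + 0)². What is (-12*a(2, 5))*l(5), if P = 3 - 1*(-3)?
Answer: -19800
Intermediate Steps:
l(S) = S²
P = 6 (P = 3 + 3 = 6)
a(u, Q) = 36 + 6*Q (a(u, Q) = 6*(6 + Q) = 36 + 6*Q)
(-12*a(2, 5))*l(5) = -12*(36 + 6*5)*5² = -12*(36 + 30)*25 = -12*66*25 = -792*25 = -19800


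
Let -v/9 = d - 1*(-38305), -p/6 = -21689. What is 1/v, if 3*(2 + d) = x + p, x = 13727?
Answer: -1/776310 ≈ -1.2881e-6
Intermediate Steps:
p = 130134 (p = -6*(-21689) = 130134)
d = 143855/3 (d = -2 + (13727 + 130134)/3 = -2 + (⅓)*143861 = -2 + 143861/3 = 143855/3 ≈ 47952.)
v = -776310 (v = -9*(143855/3 - 1*(-38305)) = -9*(143855/3 + 38305) = -9*258770/3 = -776310)
1/v = 1/(-776310) = -1/776310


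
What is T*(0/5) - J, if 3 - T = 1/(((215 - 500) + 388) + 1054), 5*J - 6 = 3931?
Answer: -3937/5 ≈ -787.40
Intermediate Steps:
J = 3937/5 (J = 6/5 + (⅕)*3931 = 6/5 + 3931/5 = 3937/5 ≈ 787.40)
T = 3470/1157 (T = 3 - 1/(((215 - 500) + 388) + 1054) = 3 - 1/((-285 + 388) + 1054) = 3 - 1/(103 + 1054) = 3 - 1/1157 = 3470/1157 ≈ 2.9991)
T*(0/5) - J = 3470*(0/5)/1157 - 1*3937/5 = 3470*(0*(⅕))/1157 - 3937/5 = (3470/1157)*0 - 3937/5 = 0 - 3937/5 = -3937/5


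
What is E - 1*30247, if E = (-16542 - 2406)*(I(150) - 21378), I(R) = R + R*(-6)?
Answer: 419251097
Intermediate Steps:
I(R) = -5*R (I(R) = R - 6*R = -5*R)
E = 419281344 (E = (-16542 - 2406)*(-5*150 - 21378) = -18948*(-750 - 21378) = -18948*(-22128) = 419281344)
E - 1*30247 = 419281344 - 1*30247 = 419281344 - 30247 = 419251097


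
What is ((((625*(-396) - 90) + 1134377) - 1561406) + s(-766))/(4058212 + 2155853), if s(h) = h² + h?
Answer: -29543/2071355 ≈ -0.014263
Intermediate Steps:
s(h) = h + h²
((((625*(-396) - 90) + 1134377) - 1561406) + s(-766))/(4058212 + 2155853) = ((((625*(-396) - 90) + 1134377) - 1561406) - 766*(1 - 766))/(4058212 + 2155853) = ((((-247500 - 90) + 1134377) - 1561406) - 766*(-765))/6214065 = (((-247590 + 1134377) - 1561406) + 585990)*(1/6214065) = ((886787 - 1561406) + 585990)*(1/6214065) = (-674619 + 585990)*(1/6214065) = -88629*1/6214065 = -29543/2071355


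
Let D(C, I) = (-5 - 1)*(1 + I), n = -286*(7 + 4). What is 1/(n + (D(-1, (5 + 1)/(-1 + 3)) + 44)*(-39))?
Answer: -1/3926 ≈ -0.00025471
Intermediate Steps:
n = -3146 (n = -286*11 = -3146)
D(C, I) = -6 - 6*I (D(C, I) = -6*(1 + I) = -6 - 6*I)
1/(n + (D(-1, (5 + 1)/(-1 + 3)) + 44)*(-39)) = 1/(-3146 + ((-6 - 6*(5 + 1)/(-1 + 3)) + 44)*(-39)) = 1/(-3146 + ((-6 - 36/2) + 44)*(-39)) = 1/(-3146 + ((-6 - 6*3) + 44)*(-39)) = 1/(-3146 + ((-6 - 18) + 44)*(-39)) = 1/(-3146 + (-24 + 44)*(-39)) = 1/(-3146 + 20*(-39)) = 1/(-3146 - 780) = 1/(-3926) = -1/3926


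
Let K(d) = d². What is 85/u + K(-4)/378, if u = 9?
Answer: 1793/189 ≈ 9.4868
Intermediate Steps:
85/u + K(-4)/378 = 85/9 + (-4)²/378 = 85*(⅑) + 16*(1/378) = 85/9 + 8/189 = 1793/189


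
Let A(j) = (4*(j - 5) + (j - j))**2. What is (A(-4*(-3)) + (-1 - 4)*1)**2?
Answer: 606841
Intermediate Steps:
A(j) = (-20 + 4*j)**2 (A(j) = (4*(-5 + j) + 0)**2 = ((-20 + 4*j) + 0)**2 = (-20 + 4*j)**2)
(A(-4*(-3)) + (-1 - 4)*1)**2 = (16*(-5 - 4*(-3))**2 + (-1 - 4)*1)**2 = (16*(-5 + 12)**2 - 5*1)**2 = (16*7**2 - 5)**2 = (16*49 - 5)**2 = (784 - 5)**2 = 779**2 = 606841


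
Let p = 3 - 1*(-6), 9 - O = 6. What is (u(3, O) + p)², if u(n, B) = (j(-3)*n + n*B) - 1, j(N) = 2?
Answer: 529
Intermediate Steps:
O = 3 (O = 9 - 1*6 = 9 - 6 = 3)
p = 9 (p = 3 + 6 = 9)
u(n, B) = -1 + 2*n + B*n (u(n, B) = (2*n + n*B) - 1 = (2*n + B*n) - 1 = -1 + 2*n + B*n)
(u(3, O) + p)² = ((-1 + 2*3 + 3*3) + 9)² = ((-1 + 6 + 9) + 9)² = (14 + 9)² = 23² = 529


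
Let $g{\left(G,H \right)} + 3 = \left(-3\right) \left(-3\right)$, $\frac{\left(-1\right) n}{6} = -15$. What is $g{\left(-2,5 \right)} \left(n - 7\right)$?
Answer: $498$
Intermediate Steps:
$n = 90$ ($n = \left(-6\right) \left(-15\right) = 90$)
$g{\left(G,H \right)} = 6$ ($g{\left(G,H \right)} = -3 - -9 = -3 + 9 = 6$)
$g{\left(-2,5 \right)} \left(n - 7\right) = 6 \left(90 - 7\right) = 6 \cdot 83 = 498$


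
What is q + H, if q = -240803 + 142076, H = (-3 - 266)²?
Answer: -26366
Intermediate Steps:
H = 72361 (H = (-269)² = 72361)
q = -98727
q + H = -98727 + 72361 = -26366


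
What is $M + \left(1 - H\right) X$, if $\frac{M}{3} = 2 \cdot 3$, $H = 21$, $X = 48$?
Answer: $-942$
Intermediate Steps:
$M = 18$ ($M = 3 \cdot 2 \cdot 3 = 3 \cdot 6 = 18$)
$M + \left(1 - H\right) X = 18 + \left(1 - 21\right) 48 = 18 - 960 = -942$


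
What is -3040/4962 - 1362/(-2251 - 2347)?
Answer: -1804919/5703819 ≈ -0.31644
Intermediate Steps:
-3040/4962 - 1362/(-2251 - 2347) = -3040*1/4962 - 1362/(-4598) = -1520/2481 - 1362*(-1/4598) = -1520/2481 + 681/2299 = -1804919/5703819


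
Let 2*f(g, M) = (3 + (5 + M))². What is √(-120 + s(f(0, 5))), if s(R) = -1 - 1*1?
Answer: I*√122 ≈ 11.045*I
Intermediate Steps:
f(g, M) = (8 + M)²/2 (f(g, M) = (3 + (5 + M))²/2 = (8 + M)²/2)
s(R) = -2 (s(R) = -1 - 1 = -2)
√(-120 + s(f(0, 5))) = √(-120 - 2) = √(-122) = I*√122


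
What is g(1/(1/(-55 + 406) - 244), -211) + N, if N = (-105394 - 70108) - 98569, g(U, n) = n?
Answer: -274282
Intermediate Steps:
N = -274071 (N = -175502 - 98569 = -274071)
g(1/(1/(-55 + 406) - 244), -211) + N = -211 - 274071 = -274282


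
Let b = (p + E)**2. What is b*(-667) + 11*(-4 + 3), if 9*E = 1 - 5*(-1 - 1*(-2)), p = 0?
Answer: -11563/81 ≈ -142.75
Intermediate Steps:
E = -4/9 (E = (1 - 5*(-1 - 1*(-2)))/9 = (1 - 5*(-1 + 2))/9 = (1 - 5*1)/9 = (1 - 5)/9 = (1/9)*(-4) = -4/9 ≈ -0.44444)
b = 16/81 (b = (0 - 4/9)**2 = (-4/9)**2 = 16/81 ≈ 0.19753)
b*(-667) + 11*(-4 + 3) = (16/81)*(-667) + 11*(-4 + 3) = -10672/81 + 11*(-1) = -10672/81 - 11 = -11563/81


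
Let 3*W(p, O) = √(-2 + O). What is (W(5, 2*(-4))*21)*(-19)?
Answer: -133*I*√10 ≈ -420.58*I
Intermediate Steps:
W(p, O) = √(-2 + O)/3
(W(5, 2*(-4))*21)*(-19) = ((√(-2 + 2*(-4))/3)*21)*(-19) = ((√(-2 - 8)/3)*21)*(-19) = ((√(-10)/3)*21)*(-19) = (((I*√10)/3)*21)*(-19) = ((I*√10/3)*21)*(-19) = (7*I*√10)*(-19) = -133*I*√10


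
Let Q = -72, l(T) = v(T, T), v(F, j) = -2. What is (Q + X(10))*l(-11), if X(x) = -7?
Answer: 158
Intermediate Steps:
l(T) = -2
(Q + X(10))*l(-11) = (-72 - 7)*(-2) = -79*(-2) = 158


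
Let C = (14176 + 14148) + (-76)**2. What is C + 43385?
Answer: 77485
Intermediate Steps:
C = 34100 (C = 28324 + 5776 = 34100)
C + 43385 = 34100 + 43385 = 77485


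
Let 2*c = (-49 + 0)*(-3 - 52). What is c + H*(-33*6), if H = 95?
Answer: -34925/2 ≈ -17463.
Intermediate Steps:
c = 2695/2 (c = ((-49 + 0)*(-3 - 52))/2 = (-49*(-55))/2 = (½)*2695 = 2695/2 ≈ 1347.5)
c + H*(-33*6) = 2695/2 + 95*(-33*6) = 2695/2 + 95*(-198) = 2695/2 - 18810 = -34925/2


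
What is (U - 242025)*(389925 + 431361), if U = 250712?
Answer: 7134511482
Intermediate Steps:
(U - 242025)*(389925 + 431361) = (250712 - 242025)*(389925 + 431361) = 8687*821286 = 7134511482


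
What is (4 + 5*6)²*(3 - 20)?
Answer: -19652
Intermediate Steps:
(4 + 5*6)²*(3 - 20) = (4 + 30)²*(-17) = 34²*(-17) = 1156*(-17) = -19652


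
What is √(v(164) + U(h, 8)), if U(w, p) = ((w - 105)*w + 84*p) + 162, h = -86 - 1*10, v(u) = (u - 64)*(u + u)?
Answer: √52930 ≈ 230.07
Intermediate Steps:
v(u) = 2*u*(-64 + u) (v(u) = (-64 + u)*(2*u) = 2*u*(-64 + u))
h = -96 (h = -86 - 10 = -96)
U(w, p) = 162 + 84*p + w*(-105 + w) (U(w, p) = ((-105 + w)*w + 84*p) + 162 = (w*(-105 + w) + 84*p) + 162 = (84*p + w*(-105 + w)) + 162 = 162 + 84*p + w*(-105 + w))
√(v(164) + U(h, 8)) = √(2*164*(-64 + 164) + (162 + (-96)² - 105*(-96) + 84*8)) = √(2*164*100 + (162 + 9216 + 10080 + 672)) = √(32800 + 20130) = √52930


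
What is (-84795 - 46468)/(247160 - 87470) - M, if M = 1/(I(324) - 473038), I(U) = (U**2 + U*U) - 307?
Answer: -34573595669/42061228170 ≈ -0.82198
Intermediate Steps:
I(U) = -307 + 2*U**2 (I(U) = (U**2 + U**2) - 307 = 2*U**2 - 307 = -307 + 2*U**2)
M = -1/263393 (M = 1/((-307 + 2*324**2) - 473038) = 1/((-307 + 2*104976) - 473038) = 1/((-307 + 209952) - 473038) = 1/(209645 - 473038) = 1/(-263393) = -1/263393 ≈ -3.7966e-6)
(-84795 - 46468)/(247160 - 87470) - M = (-84795 - 46468)/(247160 - 87470) - 1*(-1/263393) = -131263/159690 + 1/263393 = -34573595669/42061228170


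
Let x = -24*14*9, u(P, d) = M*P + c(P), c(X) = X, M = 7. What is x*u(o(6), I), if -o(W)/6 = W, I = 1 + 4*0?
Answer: 870912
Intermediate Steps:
I = 1 (I = 1 + 0 = 1)
o(W) = -6*W
u(P, d) = 8*P (u(P, d) = 7*P + P = 8*P)
x = -3024 (x = -336*9 = -3024)
x*u(o(6), I) = -24192*(-6*6) = -24192*(-36) = -3024*(-288) = 870912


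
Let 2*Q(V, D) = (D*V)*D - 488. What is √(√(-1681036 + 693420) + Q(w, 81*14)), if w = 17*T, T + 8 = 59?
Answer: √(557461682 + 4*I*√61726) ≈ 23611.0 + 0.e-2*I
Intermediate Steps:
T = 51 (T = -8 + 59 = 51)
w = 867 (w = 17*51 = 867)
Q(V, D) = -244 + V*D²/2 (Q(V, D) = ((D*V)*D - 488)/2 = (V*D² - 488)/2 = (-488 + V*D²)/2 = -244 + V*D²/2)
√(√(-1681036 + 693420) + Q(w, 81*14)) = √(√(-1681036 + 693420) + (-244 + (½)*867*(81*14)²)) = √(√(-987616) + (-244 + (½)*867*1134²)) = √(4*I*√61726 + (-244 + (½)*867*1285956)) = √(4*I*√61726 + (-244 + 557461926)) = √(4*I*√61726 + 557461682) = √(557461682 + 4*I*√61726)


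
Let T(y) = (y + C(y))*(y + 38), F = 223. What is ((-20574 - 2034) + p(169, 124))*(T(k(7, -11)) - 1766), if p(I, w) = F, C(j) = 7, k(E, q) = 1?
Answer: 32547790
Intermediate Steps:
p(I, w) = 223
T(y) = (7 + y)*(38 + y) (T(y) = (y + 7)*(y + 38) = (7 + y)*(38 + y))
((-20574 - 2034) + p(169, 124))*(T(k(7, -11)) - 1766) = ((-20574 - 2034) + 223)*((266 + 1² + 45*1) - 1766) = (-22608 + 223)*((266 + 1 + 45) - 1766) = -22385*(312 - 1766) = -22385*(-1454) = 32547790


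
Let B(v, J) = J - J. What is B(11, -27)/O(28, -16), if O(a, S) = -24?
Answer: 0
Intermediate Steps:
B(v, J) = 0
B(11, -27)/O(28, -16) = 0/(-24) = 0*(-1/24) = 0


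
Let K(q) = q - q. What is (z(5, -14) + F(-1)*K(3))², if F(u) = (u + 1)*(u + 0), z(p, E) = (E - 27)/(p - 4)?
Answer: 1681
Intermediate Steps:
z(p, E) = (-27 + E)/(-4 + p)
K(q) = 0
F(u) = u*(1 + u) (F(u) = (1 + u)*u = u*(1 + u))
(z(5, -14) + F(-1)*K(3))² = ((-27 - 14)/(-4 + 5) - (1 - 1)*0)² = (-41/1 - 1*0*0)² = (1*(-41) + 0*0)² = (-41 + 0)² = (-41)² = 1681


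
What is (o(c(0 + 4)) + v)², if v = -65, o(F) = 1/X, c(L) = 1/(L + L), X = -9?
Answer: 343396/81 ≈ 4239.5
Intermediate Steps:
c(L) = 1/(2*L)
o(F) = -⅑ (o(F) = 1/(-9) = -⅑)
(o(c(0 + 4)) + v)² = (-⅑ - 65)² = (-586/9)² = 343396/81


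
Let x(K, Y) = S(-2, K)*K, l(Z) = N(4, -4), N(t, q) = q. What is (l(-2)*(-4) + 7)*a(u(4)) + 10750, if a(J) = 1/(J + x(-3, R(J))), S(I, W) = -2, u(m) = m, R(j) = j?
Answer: 107523/10 ≈ 10752.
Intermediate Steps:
l(Z) = -4
x(K, Y) = -2*K
a(J) = 1/(6 + J) (a(J) = 1/(J - 2*(-3)) = 1/(J + 6) = 1/(6 + J))
(l(-2)*(-4) + 7)*a(u(4)) + 10750 = (-4*(-4) + 7)/(6 + 4) + 10750 = (16 + 7)/10 + 10750 = 23*(1/10) + 10750 = 23/10 + 10750 = 107523/10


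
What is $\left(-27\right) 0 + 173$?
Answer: $173$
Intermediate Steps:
$\left(-27\right) 0 + 173 = 0 + 173 = 173$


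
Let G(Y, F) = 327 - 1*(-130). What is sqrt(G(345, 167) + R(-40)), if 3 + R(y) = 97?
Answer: sqrt(551) ≈ 23.473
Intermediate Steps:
R(y) = 94 (R(y) = -3 + 97 = 94)
G(Y, F) = 457 (G(Y, F) = 327 + 130 = 457)
sqrt(G(345, 167) + R(-40)) = sqrt(457 + 94) = sqrt(551)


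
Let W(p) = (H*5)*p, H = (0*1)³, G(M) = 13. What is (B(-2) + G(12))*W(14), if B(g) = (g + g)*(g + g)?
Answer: 0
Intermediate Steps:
H = 0 (H = 0³ = 0)
B(g) = 4*g² (B(g) = (2*g)*(2*g) = 4*g²)
W(p) = 0 (W(p) = (0*5)*p = 0*p = 0)
(B(-2) + G(12))*W(14) = (4*(-2)² + 13)*0 = (4*4 + 13)*0 = (16 + 13)*0 = 29*0 = 0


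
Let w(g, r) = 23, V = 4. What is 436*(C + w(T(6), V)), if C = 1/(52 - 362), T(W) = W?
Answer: 1554122/155 ≈ 10027.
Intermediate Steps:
C = -1/310 (C = 1/(-310) = -1/310 ≈ -0.0032258)
436*(C + w(T(6), V)) = 436*(-1/310 + 23) = 436*(7129/310) = 1554122/155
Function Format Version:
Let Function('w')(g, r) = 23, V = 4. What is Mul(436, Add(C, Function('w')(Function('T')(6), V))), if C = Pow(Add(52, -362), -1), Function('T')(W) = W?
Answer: Rational(1554122, 155) ≈ 10027.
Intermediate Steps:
C = Rational(-1, 310) (C = Pow(-310, -1) = Rational(-1, 310) ≈ -0.0032258)
Mul(436, Add(C, Function('w')(Function('T')(6), V))) = Mul(436, Add(Rational(-1, 310), 23)) = Mul(436, Rational(7129, 310)) = Rational(1554122, 155)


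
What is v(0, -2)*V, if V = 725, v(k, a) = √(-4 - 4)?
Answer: 1450*I*√2 ≈ 2050.6*I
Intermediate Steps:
v(k, a) = 2*I*√2 (v(k, a) = √(-8) = 2*I*√2)
v(0, -2)*V = (2*I*√2)*725 = 1450*I*√2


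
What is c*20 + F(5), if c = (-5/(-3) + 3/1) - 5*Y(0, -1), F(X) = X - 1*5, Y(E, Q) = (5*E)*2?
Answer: 280/3 ≈ 93.333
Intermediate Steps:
Y(E, Q) = 10*E
F(X) = -5 + X (F(X) = X - 5 = -5 + X)
c = 14/3 (c = (-5/(-3) + 3/1) - 50*0 = (-5*(-1/3) + 3*1) - 5*0 = (5/3 + 3) + 0 = 14/3 + 0 = 14/3 ≈ 4.6667)
c*20 + F(5) = (14/3)*20 + (-5 + 5) = 280/3 + 0 = 280/3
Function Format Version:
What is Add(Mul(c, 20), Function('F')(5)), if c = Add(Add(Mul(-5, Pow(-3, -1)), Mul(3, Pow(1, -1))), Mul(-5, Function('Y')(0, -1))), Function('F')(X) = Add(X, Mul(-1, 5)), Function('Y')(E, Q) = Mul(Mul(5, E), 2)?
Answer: Rational(280, 3) ≈ 93.333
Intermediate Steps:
Function('Y')(E, Q) = Mul(10, E)
Function('F')(X) = Add(-5, X) (Function('F')(X) = Add(X, -5) = Add(-5, X))
c = Rational(14, 3) (c = Add(Add(Mul(-5, Pow(-3, -1)), Mul(3, Pow(1, -1))), Mul(-5, Mul(10, 0))) = Add(Add(Mul(-5, Rational(-1, 3)), Mul(3, 1)), Mul(-5, 0)) = Add(Add(Rational(5, 3), 3), 0) = Add(Rational(14, 3), 0) = Rational(14, 3) ≈ 4.6667)
Add(Mul(c, 20), Function('F')(5)) = Add(Mul(Rational(14, 3), 20), Add(-5, 5)) = Add(Rational(280, 3), 0) = Rational(280, 3)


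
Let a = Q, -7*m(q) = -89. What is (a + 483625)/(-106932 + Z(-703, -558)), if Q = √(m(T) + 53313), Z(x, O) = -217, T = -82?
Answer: -483625/107149 - 4*√163310/750043 ≈ -4.5157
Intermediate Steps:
m(q) = 89/7 (m(q) = -⅐*(-89) = 89/7)
Q = 4*√163310/7 (Q = √(89/7 + 53313) = √(373280/7) = 4*√163310/7 ≈ 230.92)
a = 4*√163310/7 ≈ 230.92
(a + 483625)/(-106932 + Z(-703, -558)) = (4*√163310/7 + 483625)/(-106932 - 217) = (483625 + 4*√163310/7)/(-107149) = (483625 + 4*√163310/7)*(-1/107149) = -483625/107149 - 4*√163310/750043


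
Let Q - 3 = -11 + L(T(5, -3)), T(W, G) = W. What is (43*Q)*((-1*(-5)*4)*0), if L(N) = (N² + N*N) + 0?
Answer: 0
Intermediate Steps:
L(N) = 2*N² (L(N) = (N² + N²) + 0 = 2*N² + 0 = 2*N²)
Q = 42 (Q = 3 + (-11 + 2*5²) = 3 + (-11 + 2*25) = 3 + (-11 + 50) = 3 + 39 = 42)
(43*Q)*((-1*(-5)*4)*0) = (43*42)*((-1*(-5)*4)*0) = 1806*((5*4)*0) = 1806*(20*0) = 1806*0 = 0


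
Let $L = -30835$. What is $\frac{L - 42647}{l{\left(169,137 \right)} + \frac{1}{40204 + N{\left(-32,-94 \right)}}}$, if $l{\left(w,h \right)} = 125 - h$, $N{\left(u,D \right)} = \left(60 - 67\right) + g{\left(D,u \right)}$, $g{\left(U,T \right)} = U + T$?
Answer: $\frac{2944497222}{480851} \approx 6123.5$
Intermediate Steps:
$g{\left(U,T \right)} = T + U$
$N{\left(u,D \right)} = -7 + D + u$ ($N{\left(u,D \right)} = \left(60 - 67\right) + \left(u + D\right) = -7 + \left(D + u\right) = -7 + D + u$)
$\frac{L - 42647}{l{\left(169,137 \right)} + \frac{1}{40204 + N{\left(-32,-94 \right)}}} = \frac{-30835 - 42647}{\left(125 - 137\right) + \frac{1}{40204 - 133}} = - \frac{73482}{\left(125 - 137\right) + \frac{1}{40204 - 133}} = - \frac{73482}{-12 + \frac{1}{40071}} = - \frac{73482}{- \frac{480851}{40071}} = \left(-73482\right) \left(- \frac{40071}{480851}\right) = \frac{2944497222}{480851}$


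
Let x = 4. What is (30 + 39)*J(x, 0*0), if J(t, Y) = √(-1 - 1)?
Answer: 69*I*√2 ≈ 97.581*I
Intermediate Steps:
J(t, Y) = I*√2 (J(t, Y) = √(-2) = I*√2)
(30 + 39)*J(x, 0*0) = (30 + 39)*(I*√2) = 69*(I*√2) = 69*I*√2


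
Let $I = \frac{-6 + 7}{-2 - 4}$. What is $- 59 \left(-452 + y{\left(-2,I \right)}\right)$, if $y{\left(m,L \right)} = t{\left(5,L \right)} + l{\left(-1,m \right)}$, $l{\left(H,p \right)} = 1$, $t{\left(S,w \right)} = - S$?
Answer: $26904$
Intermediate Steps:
$I = - \frac{1}{6}$ ($I = 1 \frac{1}{-6} = 1 \left(- \frac{1}{6}\right) = - \frac{1}{6} \approx -0.16667$)
$y{\left(m,L \right)} = -4$ ($y{\left(m,L \right)} = \left(-1\right) 5 + 1 = -5 + 1 = -4$)
$- 59 \left(-452 + y{\left(-2,I \right)}\right) = - 59 \left(-452 - 4\right) = \left(-59\right) \left(-456\right) = 26904$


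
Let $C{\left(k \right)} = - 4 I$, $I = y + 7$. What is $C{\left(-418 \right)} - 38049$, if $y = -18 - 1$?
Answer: $-38001$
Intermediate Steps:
$y = -19$
$I = -12$ ($I = -19 + 7 = -12$)
$C{\left(k \right)} = 48$ ($C{\left(k \right)} = \left(-4\right) \left(-12\right) = 48$)
$C{\left(-418 \right)} - 38049 = 48 - 38049 = -38001$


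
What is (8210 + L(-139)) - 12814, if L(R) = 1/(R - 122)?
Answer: -1201645/261 ≈ -4604.0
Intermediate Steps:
L(R) = 1/(-122 + R)
(8210 + L(-139)) - 12814 = (8210 + 1/(-122 - 139)) - 12814 = (8210 + 1/(-261)) - 12814 = (8210 - 1/261) - 12814 = 2142809/261 - 12814 = -1201645/261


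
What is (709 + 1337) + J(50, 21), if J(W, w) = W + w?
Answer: 2117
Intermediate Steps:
(709 + 1337) + J(50, 21) = (709 + 1337) + (50 + 21) = 2046 + 71 = 2117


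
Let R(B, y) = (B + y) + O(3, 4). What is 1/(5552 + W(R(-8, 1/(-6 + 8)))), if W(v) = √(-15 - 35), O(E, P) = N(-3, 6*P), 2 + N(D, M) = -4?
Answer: 2776/15412377 - 5*I*√2/30824754 ≈ 0.00018011 - 2.294e-7*I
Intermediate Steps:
N(D, M) = -6 (N(D, M) = -2 - 4 = -6)
O(E, P) = -6
R(B, y) = -6 + B + y (R(B, y) = (B + y) - 6 = -6 + B + y)
W(v) = 5*I*√2 (W(v) = √(-50) = 5*I*√2)
1/(5552 + W(R(-8, 1/(-6 + 8)))) = 1/(5552 + 5*I*√2)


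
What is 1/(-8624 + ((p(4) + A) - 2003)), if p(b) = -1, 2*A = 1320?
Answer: -1/9968 ≈ -0.00010032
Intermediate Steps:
A = 660 (A = (1/2)*1320 = 660)
1/(-8624 + ((p(4) + A) - 2003)) = 1/(-8624 + ((-1 + 660) - 2003)) = 1/(-8624 + (659 - 2003)) = 1/(-8624 - 1344) = 1/(-9968) = -1/9968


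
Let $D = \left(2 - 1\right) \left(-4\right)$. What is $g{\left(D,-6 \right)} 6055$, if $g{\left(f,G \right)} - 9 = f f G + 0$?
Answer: $-526785$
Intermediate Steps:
$D = -4$ ($D = 1 \left(-4\right) = -4$)
$g{\left(f,G \right)} = 9 + G f^{2}$ ($g{\left(f,G \right)} = 9 + \left(f f G + 0\right) = 9 + \left(f^{2} G + 0\right) = 9 + \left(G f^{2} + 0\right) = 9 + G f^{2}$)
$g{\left(D,-6 \right)} 6055 = \left(9 - 6 \left(-4\right)^{2}\right) 6055 = \left(9 - 96\right) 6055 = \left(-87\right) 6055 = -526785$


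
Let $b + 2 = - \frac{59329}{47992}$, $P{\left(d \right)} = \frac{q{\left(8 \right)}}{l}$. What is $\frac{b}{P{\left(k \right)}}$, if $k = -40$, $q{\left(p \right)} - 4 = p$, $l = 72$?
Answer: $- \frac{465939}{23996} \approx -19.417$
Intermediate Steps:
$q{\left(p \right)} = 4 + p$
$P{\left(d \right)} = \frac{1}{6}$ ($P{\left(d \right)} = \frac{4 + 8}{72} = 12 \cdot \frac{1}{72} = \frac{1}{6}$)
$b = - \frac{155313}{47992}$ ($b = -2 - \frac{59329}{47992} = - \frac{155313}{47992} \approx -3.2362$)
$\frac{b}{P{\left(k \right)}} = - \frac{155313 \frac{1}{\frac{1}{6}}}{47992} = \left(- \frac{155313}{47992}\right) 6 = - \frac{465939}{23996}$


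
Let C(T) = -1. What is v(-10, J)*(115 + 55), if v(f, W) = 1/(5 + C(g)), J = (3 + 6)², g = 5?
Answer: 85/2 ≈ 42.500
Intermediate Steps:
J = 81 (J = 9² = 81)
v(f, W) = ¼ (v(f, W) = 1/(5 - 1) = 1/4 = ¼)
v(-10, J)*(115 + 55) = (115 + 55)/4 = (¼)*170 = 85/2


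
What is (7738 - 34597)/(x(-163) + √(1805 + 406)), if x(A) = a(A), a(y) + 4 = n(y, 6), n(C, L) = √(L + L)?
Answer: -26859/(-4 + √2211 + 2*√3) ≈ -577.79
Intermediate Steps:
n(C, L) = √2*√L (n(C, L) = √(2*L) = √2*√L)
a(y) = -4 + 2*√3 (a(y) = -4 + √2*√6 = -4 + 2*√3)
x(A) = -4 + 2*√3
(7738 - 34597)/(x(-163) + √(1805 + 406)) = (7738 - 34597)/((-4 + 2*√3) + √(1805 + 406)) = -26859/((-4 + 2*√3) + √2211) = -26859/(-4 + √2211 + 2*√3)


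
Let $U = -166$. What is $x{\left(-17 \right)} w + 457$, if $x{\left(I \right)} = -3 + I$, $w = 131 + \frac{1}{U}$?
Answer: $- \frac{179519}{83} \approx -2162.9$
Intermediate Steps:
$w = \frac{21745}{166}$ ($w = 131 + \frac{1}{-166} = 131 - \frac{1}{166} = \frac{21745}{166} \approx 130.99$)
$x{\left(-17 \right)} w + 457 = \left(-3 - 17\right) \frac{21745}{166} + 457 = \left(-20\right) \frac{21745}{166} + 457 = - \frac{217450}{83} + 457 = - \frac{179519}{83}$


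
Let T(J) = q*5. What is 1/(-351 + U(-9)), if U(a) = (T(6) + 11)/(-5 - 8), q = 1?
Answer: -13/4579 ≈ -0.0028390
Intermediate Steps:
T(J) = 5 (T(J) = 1*5 = 5)
U(a) = -16/13 (U(a) = (5 + 11)/(-5 - 8) = 16/(-13) = 16*(-1/13) = -16/13)
1/(-351 + U(-9)) = 1/(-351 - 16/13) = 1/(-4579/13) = -13/4579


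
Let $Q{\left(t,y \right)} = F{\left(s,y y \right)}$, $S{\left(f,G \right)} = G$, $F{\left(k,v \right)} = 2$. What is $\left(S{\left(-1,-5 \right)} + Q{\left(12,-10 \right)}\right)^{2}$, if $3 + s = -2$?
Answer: $9$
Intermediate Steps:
$s = -5$ ($s = -3 - 2 = -5$)
$Q{\left(t,y \right)} = 2$
$\left(S{\left(-1,-5 \right)} + Q{\left(12,-10 \right)}\right)^{2} = \left(-5 + 2\right)^{2} = \left(-3\right)^{2} = 9$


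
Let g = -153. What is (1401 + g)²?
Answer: 1557504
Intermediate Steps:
(1401 + g)² = (1401 - 153)² = 1248² = 1557504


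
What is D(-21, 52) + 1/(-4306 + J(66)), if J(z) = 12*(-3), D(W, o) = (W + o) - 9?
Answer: 95523/4342 ≈ 22.000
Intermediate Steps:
D(W, o) = -9 + W + o
J(z) = -36
D(-21, 52) + 1/(-4306 + J(66)) = (-9 - 21 + 52) + 1/(-4306 - 36) = 22 + 1/(-4342) = 22 - 1/4342 = 95523/4342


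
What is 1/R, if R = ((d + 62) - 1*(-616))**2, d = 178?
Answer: 1/732736 ≈ 1.3647e-6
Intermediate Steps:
R = 732736 (R = ((178 + 62) - 1*(-616))**2 = (240 + 616)**2 = 856**2 = 732736)
1/R = 1/732736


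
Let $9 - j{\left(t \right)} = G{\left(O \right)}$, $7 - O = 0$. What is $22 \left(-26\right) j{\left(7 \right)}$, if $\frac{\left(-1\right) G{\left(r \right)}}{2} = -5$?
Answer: $572$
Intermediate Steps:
$O = 7$ ($O = 7 - 0 = 7 + 0 = 7$)
$G{\left(r \right)} = 10$ ($G{\left(r \right)} = \left(-2\right) \left(-5\right) = 10$)
$j{\left(t \right)} = -1$ ($j{\left(t \right)} = 9 - 10 = -1$)
$22 \left(-26\right) j{\left(7 \right)} = 22 \left(-26\right) \left(-1\right) = \left(-572\right) \left(-1\right) = 572$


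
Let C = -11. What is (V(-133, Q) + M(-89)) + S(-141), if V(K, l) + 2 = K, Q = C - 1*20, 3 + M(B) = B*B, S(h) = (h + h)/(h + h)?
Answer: 7784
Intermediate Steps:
S(h) = 1 (S(h) = (2*h)/((2*h)) = (2*h)*(1/(2*h)) = 1)
M(B) = -3 + B² (M(B) = -3 + B*B = -3 + B²)
Q = -31 (Q = -11 - 1*20 = -11 - 20 = -31)
V(K, l) = -2 + K
(V(-133, Q) + M(-89)) + S(-141) = ((-2 - 133) + (-3 + (-89)²)) + 1 = (-135 + (-3 + 7921)) + 1 = (-135 + 7918) + 1 = 7783 + 1 = 7784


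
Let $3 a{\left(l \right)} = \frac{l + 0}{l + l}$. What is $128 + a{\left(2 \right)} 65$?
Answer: $\frac{833}{6} \approx 138.83$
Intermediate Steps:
$a{\left(l \right)} = \frac{1}{6}$ ($a{\left(l \right)} = \frac{\left(l + 0\right) \frac{1}{l + l}}{3} = \frac{l \frac{1}{2 l}}{3} = \frac{1}{3} \cdot \frac{1}{2} = \frac{1}{6}$)
$128 + a{\left(2 \right)} 65 = 128 + \frac{1}{6} \cdot 65 = 128 + \frac{65}{6} = \frac{833}{6}$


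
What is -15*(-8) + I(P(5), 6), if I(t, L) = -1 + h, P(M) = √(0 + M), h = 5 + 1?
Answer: 125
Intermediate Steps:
h = 6
P(M) = √M
I(t, L) = 5 (I(t, L) = -1 + 6 = 5)
-15*(-8) + I(P(5), 6) = -15*(-8) + 5 = 120 + 5 = 125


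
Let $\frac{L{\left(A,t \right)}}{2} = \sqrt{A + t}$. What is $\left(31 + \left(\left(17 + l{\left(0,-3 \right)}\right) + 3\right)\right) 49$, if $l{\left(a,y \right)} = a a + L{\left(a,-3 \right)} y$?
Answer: $2499 - 294 i \sqrt{3} \approx 2499.0 - 509.22 i$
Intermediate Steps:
$L{\left(A,t \right)} = 2 \sqrt{A + t}$
$l{\left(a,y \right)} = a^{2} + 2 y \sqrt{-3 + a}$ ($l{\left(a,y \right)} = a a + 2 \sqrt{a - 3} y = a^{2} + 2 \sqrt{-3 + a} y = a^{2} + 2 y \sqrt{-3 + a}$)
$\left(31 + \left(\left(17 + l{\left(0,-3 \right)}\right) + 3\right)\right) 49 = \left(31 + \left(\left(17 + \left(0^{2} + 2 \left(-3\right) \sqrt{-3 + 0}\right)\right) + 3\right)\right) 49 = \left(31 + \left(\left(17 + \left(0 + 2 \left(-3\right) \sqrt{-3}\right)\right) + 3\right)\right) 49 = \left(31 + \left(\left(17 + \left(0 + 2 \left(-3\right) i \sqrt{3}\right)\right) + 3\right)\right) 49 = \left(31 + \left(\left(17 + \left(0 - 6 i \sqrt{3}\right)\right) + 3\right)\right) 49 = \left(31 + \left(\left(17 - 6 i \sqrt{3}\right) + 3\right)\right) 49 = \left(31 + \left(20 - 6 i \sqrt{3}\right)\right) 49 = \left(51 - 6 i \sqrt{3}\right) 49 = 2499 - 294 i \sqrt{3}$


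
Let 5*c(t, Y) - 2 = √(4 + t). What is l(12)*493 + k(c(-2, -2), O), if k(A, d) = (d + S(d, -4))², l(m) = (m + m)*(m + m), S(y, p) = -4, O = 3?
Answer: 283969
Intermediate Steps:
l(m) = 4*m² (l(m) = (2*m)*(2*m) = 4*m²)
c(t, Y) = ⅖ + √(4 + t)/5
k(A, d) = (-4 + d)² (k(A, d) = (d - 4)² = (-4 + d)²)
l(12)*493 + k(c(-2, -2), O) = (4*12²)*493 + (-4 + 3)² = (4*144)*493 + (-1)² = 576*493 + 1 = 283968 + 1 = 283969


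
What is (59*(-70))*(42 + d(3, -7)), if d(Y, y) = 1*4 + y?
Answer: -161070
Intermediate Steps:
d(Y, y) = 4 + y
(59*(-70))*(42 + d(3, -7)) = (59*(-70))*(42 + (4 - 7)) = -4130*(42 - 3) = -4130*39 = -161070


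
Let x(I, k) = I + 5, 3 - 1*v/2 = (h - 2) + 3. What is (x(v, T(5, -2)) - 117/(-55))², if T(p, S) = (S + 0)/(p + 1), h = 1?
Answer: 252004/3025 ≈ 83.307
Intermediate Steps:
T(p, S) = S/(1 + p)
v = 2 (v = 6 - 2*((1 - 2) + 3) = 6 - 2*(-1 + 3) = 6 - 2*2 = 6 - 4 = 2)
x(I, k) = 5 + I
(x(v, T(5, -2)) - 117/(-55))² = ((5 + 2) - 117/(-55))² = (7 - 117*(-1/55))² = (7 + 117/55)² = (502/55)² = 252004/3025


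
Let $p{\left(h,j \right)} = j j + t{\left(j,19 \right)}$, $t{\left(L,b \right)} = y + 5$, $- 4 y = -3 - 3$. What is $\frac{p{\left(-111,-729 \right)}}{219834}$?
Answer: $\frac{1062895}{439668} \approx 2.4175$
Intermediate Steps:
$y = \frac{3}{2}$ ($y = - \frac{-3 - 3}{4} = \left(- \frac{1}{4}\right) \left(-6\right) = \frac{3}{2} \approx 1.5$)
$t{\left(L,b \right)} = \frac{13}{2}$ ($t{\left(L,b \right)} = \frac{3}{2} + 5 = \frac{13}{2}$)
$p{\left(h,j \right)} = \frac{13}{2} + j^{2}$ ($p{\left(h,j \right)} = j j + \frac{13}{2} = j^{2} + \frac{13}{2} = \frac{13}{2} + j^{2}$)
$\frac{p{\left(-111,-729 \right)}}{219834} = \frac{\frac{13}{2} + \left(-729\right)^{2}}{219834} = \left(\frac{13}{2} + 531441\right) \frac{1}{219834} = \frac{1062895}{2} \cdot \frac{1}{219834} = \frac{1062895}{439668}$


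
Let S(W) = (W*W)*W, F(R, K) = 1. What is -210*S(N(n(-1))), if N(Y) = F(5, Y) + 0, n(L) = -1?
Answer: -210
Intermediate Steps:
N(Y) = 1 (N(Y) = 1 + 0 = 1)
S(W) = W³ (S(W) = W²*W = W³)
-210*S(N(n(-1))) = -210*1³ = -210*1 = -210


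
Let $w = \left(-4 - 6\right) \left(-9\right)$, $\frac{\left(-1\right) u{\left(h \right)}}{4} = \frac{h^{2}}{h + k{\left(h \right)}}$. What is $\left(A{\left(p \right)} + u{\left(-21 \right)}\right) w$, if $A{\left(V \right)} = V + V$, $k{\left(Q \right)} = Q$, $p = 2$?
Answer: $4140$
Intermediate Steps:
$A{\left(V \right)} = 2 V$
$u{\left(h \right)} = - 2 h$ ($u{\left(h \right)} = - 4 \frac{h^{2}}{h + h} = - 4 \frac{h^{2}}{2 h} = - 4 \frac{1}{2 h} h^{2} = - 4 \frac{h}{2} = - 2 h$)
$w = 90$ ($w = \left(-10\right) \left(-9\right) = 90$)
$\left(A{\left(p \right)} + u{\left(-21 \right)}\right) w = \left(2 \cdot 2 - -42\right) 90 = \left(4 + 42\right) 90 = 46 \cdot 90 = 4140$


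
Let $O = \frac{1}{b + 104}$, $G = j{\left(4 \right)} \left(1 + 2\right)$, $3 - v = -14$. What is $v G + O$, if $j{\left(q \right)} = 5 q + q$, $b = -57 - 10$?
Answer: $\frac{45289}{37} \approx 1224.0$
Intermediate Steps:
$b = -67$
$v = 17$ ($v = 3 - -14 = 3 + 14 = 17$)
$j{\left(q \right)} = 6 q$
$G = 72$ ($G = 6 \cdot 4 \left(1 + 2\right) = 24 \cdot 3 = 72$)
$O = \frac{1}{37}$ ($O = \frac{1}{-67 + 104} = \frac{1}{37} \approx 0.027027$)
$v G + O = 17 \cdot 72 + \frac{1}{37} = 1224 + \frac{1}{37} = \frac{45289}{37}$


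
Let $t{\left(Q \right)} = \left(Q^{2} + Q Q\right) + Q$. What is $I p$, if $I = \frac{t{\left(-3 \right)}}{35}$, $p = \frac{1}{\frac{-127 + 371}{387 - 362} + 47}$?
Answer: $\frac{25}{3311} \approx 0.0075506$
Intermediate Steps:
$t{\left(Q \right)} = Q + 2 Q^{2}$ ($t{\left(Q \right)} = \left(Q^{2} + Q^{2}\right) + Q = 2 Q^{2} + Q = Q + 2 Q^{2}$)
$p = \frac{25}{1419}$ ($p = \frac{1}{\frac{244}{25} + 47} = \frac{1}{\frac{1419}{25}} = \frac{25}{1419} \approx 0.017618$)
$I = \frac{3}{7}$ ($I = \frac{\left(-3\right) \left(1 + 2 \left(-3\right)\right)}{35} = - 3 \left(1 - 6\right) \frac{1}{35} = \left(-3\right) \left(-5\right) \frac{1}{35} = 15 \cdot \frac{1}{35} = \frac{3}{7} \approx 0.42857$)
$I p = \frac{3}{7} \cdot \frac{25}{1419} = \frac{25}{3311}$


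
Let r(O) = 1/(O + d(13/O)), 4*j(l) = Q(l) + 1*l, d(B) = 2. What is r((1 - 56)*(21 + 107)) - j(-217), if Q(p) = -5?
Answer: 195304/3519 ≈ 55.500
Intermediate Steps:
j(l) = -5/4 + l/4 (j(l) = (-5 + 1*l)/4 = (-5 + l)/4 = -5/4 + l/4)
r(O) = 1/(2 + O) (r(O) = 1/(O + 2) = 1/(2 + O))
r((1 - 56)*(21 + 107)) - j(-217) = 1/(2 + (1 - 56)*(21 + 107)) - (-5/4 + (¼)*(-217)) = 1/(2 - 55*128) - (-5/4 - 217/4) = 1/(2 - 7040) - 1*(-111/2) = 1/(-7038) + 111/2 = -1/7038 + 111/2 = 195304/3519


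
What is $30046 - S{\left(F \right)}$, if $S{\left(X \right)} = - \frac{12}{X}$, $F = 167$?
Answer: $\frac{5017694}{167} \approx 30046.0$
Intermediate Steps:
$30046 - S{\left(F \right)} = 30046 - - \frac{12}{167} = 30046 + \frac{12}{167} = \frac{5017694}{167}$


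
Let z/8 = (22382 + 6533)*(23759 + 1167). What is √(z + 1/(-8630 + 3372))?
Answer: √159406834576343222/5258 ≈ 75933.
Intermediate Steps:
z = 5765882320 (z = 8*((22382 + 6533)*(23759 + 1167)) = 8*(28915*24926) = 8*720735290 = 5765882320)
√(z + 1/(-8630 + 3372)) = √(5765882320 + 1/(-8630 + 3372)) = √(5765882320 + 1/(-5258)) = √(5765882320 - 1/5258) = √(30317009238559/5258) = √159406834576343222/5258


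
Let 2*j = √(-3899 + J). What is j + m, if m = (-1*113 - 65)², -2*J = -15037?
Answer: 31684 + √14478/4 ≈ 31714.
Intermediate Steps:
J = 15037/2 (J = -½*(-15037) = 15037/2 ≈ 7518.5)
j = √14478/4 (j = √(-3899 + 15037/2)/2 = √(7239/2)/2 = (√14478/2)/2 = √14478/4 ≈ 30.081)
m = 31684 (m = (-113 - 65)² = (-178)² = 31684)
j + m = √14478/4 + 31684 = 31684 + √14478/4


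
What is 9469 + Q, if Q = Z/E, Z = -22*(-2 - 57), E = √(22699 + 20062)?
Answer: 9469 + 1298*√42761/42761 ≈ 9475.3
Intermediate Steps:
E = √42761 ≈ 206.79
Z = 1298 (Z = -22*(-59) = 1298)
Q = 1298*√42761/42761 (Q = 1298/(√42761) = 1298*(√42761/42761) = 1298*√42761/42761 ≈ 6.2770)
9469 + Q = 9469 + 1298*√42761/42761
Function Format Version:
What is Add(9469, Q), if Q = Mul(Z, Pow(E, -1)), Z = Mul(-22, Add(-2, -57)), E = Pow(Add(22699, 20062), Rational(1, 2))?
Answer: Add(9469, Mul(Rational(1298, 42761), Pow(42761, Rational(1, 2)))) ≈ 9475.3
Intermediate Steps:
E = Pow(42761, Rational(1, 2)) ≈ 206.79
Z = 1298 (Z = Mul(-22, -59) = 1298)
Q = Mul(Rational(1298, 42761), Pow(42761, Rational(1, 2))) (Q = Mul(1298, Pow(Pow(42761, Rational(1, 2)), -1)) = Mul(1298, Mul(Rational(1, 42761), Pow(42761, Rational(1, 2)))) = Mul(Rational(1298, 42761), Pow(42761, Rational(1, 2))) ≈ 6.2770)
Add(9469, Q) = Add(9469, Mul(Rational(1298, 42761), Pow(42761, Rational(1, 2))))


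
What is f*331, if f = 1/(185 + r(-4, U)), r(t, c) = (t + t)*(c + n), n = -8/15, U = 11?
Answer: 4965/1519 ≈ 3.2686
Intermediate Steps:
n = -8/15 (n = -8*1/15 = -8/15 ≈ -0.53333)
r(t, c) = 2*t*(-8/15 + c) (r(t, c) = (t + t)*(c - 8/15) = (2*t)*(-8/15 + c) = 2*t*(-8/15 + c))
f = 15/1519 (f = 1/(185 + (2/15)*(-4)*(-8 + 15*11)) = 1/(185 + (2/15)*(-4)*(-8 + 165)) = 1/(185 + (2/15)*(-4)*157) = 1/(185 - 1256/15) = 1/(1519/15) = 15/1519 ≈ 0.0098749)
f*331 = (15/1519)*331 = 4965/1519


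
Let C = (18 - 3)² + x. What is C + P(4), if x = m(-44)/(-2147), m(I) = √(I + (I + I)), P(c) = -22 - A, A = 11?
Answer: 192 - 2*I*√33/2147 ≈ 192.0 - 0.0053512*I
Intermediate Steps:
P(c) = -33 (P(c) = -22 - 1*11 = -22 - 11 = -33)
m(I) = √3*√I (m(I) = √(I + 2*I) = √(3*I) = √3*√I)
x = -2*I*√33/2147 (x = (√3*√(-44))/(-2147) = (√3*(2*I*√11))*(-1/2147) = (2*I*√33)*(-1/2147) = -2*I*√33/2147 ≈ -0.0053512*I)
C = 225 - 2*I*√33/2147 (C = (18 - 3)² - 2*I*√33/2147 = 15² - 2*I*√33/2147 = 225 - 2*I*√33/2147 ≈ 225.0 - 0.0053512*I)
C + P(4) = (225 - 2*I*√33/2147) - 33 = 192 - 2*I*√33/2147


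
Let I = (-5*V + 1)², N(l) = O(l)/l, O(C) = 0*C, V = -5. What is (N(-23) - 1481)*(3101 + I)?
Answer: -5593737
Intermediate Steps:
O(C) = 0
N(l) = 0 (N(l) = 0/l = 0)
I = 676 (I = (-5*(-5) + 1)² = (25 + 1)² = 26² = 676)
(N(-23) - 1481)*(3101 + I) = (0 - 1481)*(3101 + 676) = -1481*3777 = -5593737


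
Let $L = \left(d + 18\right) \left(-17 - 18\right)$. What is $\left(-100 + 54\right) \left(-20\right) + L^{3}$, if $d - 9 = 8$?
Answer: $-1838264705$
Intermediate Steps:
$d = 17$ ($d = 9 + 8 = 17$)
$L = -1225$ ($L = \left(17 + 18\right) \left(-17 - 18\right) = 35 \left(-35\right) = -1225$)
$\left(-100 + 54\right) \left(-20\right) + L^{3} = \left(-100 + 54\right) \left(-20\right) + \left(-1225\right)^{3} = \left(-46\right) \left(-20\right) - 1838265625 = 920 - 1838265625 = -1838264705$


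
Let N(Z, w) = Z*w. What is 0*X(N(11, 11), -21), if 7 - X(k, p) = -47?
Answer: 0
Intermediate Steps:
X(k, p) = 54 (X(k, p) = 7 - 1*(-47) = 7 + 47 = 54)
0*X(N(11, 11), -21) = 0*54 = 0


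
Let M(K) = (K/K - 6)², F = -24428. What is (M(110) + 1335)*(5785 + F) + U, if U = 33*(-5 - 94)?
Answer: -25357747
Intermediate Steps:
M(K) = 25 (M(K) = (1 - 6)² = (-5)² = 25)
U = -3267 (U = 33*(-99) = -3267)
(M(110) + 1335)*(5785 + F) + U = (25 + 1335)*(5785 - 24428) - 3267 = 1360*(-18643) - 3267 = -25354480 - 3267 = -25357747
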